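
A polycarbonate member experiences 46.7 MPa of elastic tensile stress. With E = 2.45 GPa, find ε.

0.0191

ε = σ/E = 46.7 / 2450 = 0.0191.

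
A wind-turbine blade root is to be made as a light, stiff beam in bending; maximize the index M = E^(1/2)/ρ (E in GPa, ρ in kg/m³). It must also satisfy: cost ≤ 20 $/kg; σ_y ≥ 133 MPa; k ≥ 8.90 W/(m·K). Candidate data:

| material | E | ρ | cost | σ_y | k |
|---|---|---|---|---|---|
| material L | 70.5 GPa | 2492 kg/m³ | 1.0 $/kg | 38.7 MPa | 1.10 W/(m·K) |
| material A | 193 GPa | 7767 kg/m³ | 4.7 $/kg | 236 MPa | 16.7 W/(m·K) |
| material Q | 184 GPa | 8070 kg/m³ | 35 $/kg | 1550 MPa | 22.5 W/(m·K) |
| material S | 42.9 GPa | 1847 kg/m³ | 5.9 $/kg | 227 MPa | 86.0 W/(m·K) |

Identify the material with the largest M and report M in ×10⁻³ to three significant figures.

material S, M = 3.55×10⁻³

Screen on constraints: cost ≤ 20 $/kg; σ_y ≥ 133 MPa; k ≥ 8.90 W/(m·K). Survivors: material A, material S.
Computing M directly (units already consistent):
  material S: M = 3.55×10⁻³
  material A: M = 1.79×10⁻³
Highest index: material S.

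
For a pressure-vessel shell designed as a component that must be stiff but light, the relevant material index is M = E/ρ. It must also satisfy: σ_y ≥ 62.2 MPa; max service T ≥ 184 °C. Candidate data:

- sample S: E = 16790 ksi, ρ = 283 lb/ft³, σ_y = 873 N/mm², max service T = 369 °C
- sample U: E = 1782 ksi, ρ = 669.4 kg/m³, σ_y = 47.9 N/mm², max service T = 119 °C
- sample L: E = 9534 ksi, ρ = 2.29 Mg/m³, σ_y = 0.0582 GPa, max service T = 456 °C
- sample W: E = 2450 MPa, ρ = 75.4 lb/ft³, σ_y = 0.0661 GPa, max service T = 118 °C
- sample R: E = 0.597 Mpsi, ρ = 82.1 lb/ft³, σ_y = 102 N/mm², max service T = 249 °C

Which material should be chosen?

Screen on constraints: σ_y ≥ 62.2 MPa; max service T ≥ 184 °C. Survivors: sample S, sample R.
After converting to SI:
  sample S: E = 115.8 GPa, ρ = 4533 kg/m³
  sample R: E = 4.116 GPa, ρ = 1315 kg/m³
  sample S: M = 25.5 MN·m/kg
  sample R: M = 3.13 MN·m/kg
Sample S ranks first.

sample S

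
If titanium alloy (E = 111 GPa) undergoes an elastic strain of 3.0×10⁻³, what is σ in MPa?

σ = E·ε = 111000 MPa × 3.0×10⁻³ = 333 MPa.

333 MPa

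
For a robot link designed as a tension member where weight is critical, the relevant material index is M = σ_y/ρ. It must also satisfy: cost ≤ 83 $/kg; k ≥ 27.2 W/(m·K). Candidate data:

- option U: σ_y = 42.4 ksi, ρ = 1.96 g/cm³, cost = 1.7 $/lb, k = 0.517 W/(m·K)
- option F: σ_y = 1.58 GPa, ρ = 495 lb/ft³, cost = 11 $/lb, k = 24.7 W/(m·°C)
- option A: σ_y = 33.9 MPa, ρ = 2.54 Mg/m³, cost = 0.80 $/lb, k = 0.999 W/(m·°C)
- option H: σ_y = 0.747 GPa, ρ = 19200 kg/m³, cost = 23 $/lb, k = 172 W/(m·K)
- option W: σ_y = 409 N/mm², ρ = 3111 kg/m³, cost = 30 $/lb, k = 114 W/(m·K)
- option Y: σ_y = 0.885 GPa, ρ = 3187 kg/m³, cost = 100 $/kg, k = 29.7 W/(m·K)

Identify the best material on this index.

Screen on constraints: cost ≤ 83 $/kg; k ≥ 27.2 W/(m·K). Survivors: option H, option W.
Putting every candidate on a common basis:
  option H: σ_y = 747.0 MPa, ρ = 19200 kg/m³
  option W: σ_y = 409.0 MPa, ρ = 3111 kg/m³
  option W: M = 131 kN·m/kg
  option H: M = 38.9 kN·m/kg
Option W ranks first.

option W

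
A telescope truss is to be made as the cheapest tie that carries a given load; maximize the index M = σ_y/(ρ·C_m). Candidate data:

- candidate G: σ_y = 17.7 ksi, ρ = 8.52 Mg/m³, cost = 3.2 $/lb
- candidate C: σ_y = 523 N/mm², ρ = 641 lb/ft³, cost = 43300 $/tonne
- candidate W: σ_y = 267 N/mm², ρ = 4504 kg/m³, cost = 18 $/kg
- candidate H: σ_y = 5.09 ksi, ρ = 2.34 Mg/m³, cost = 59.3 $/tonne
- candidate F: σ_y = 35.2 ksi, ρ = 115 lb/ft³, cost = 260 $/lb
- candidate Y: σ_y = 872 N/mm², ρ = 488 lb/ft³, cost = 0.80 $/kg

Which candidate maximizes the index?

In SI units:
  candidate G: σ_y = 122.0 MPa, ρ = 8520 kg/m³, cost = 7.055 $/kg
  candidate C: σ_y = 523.0 MPa, ρ = 10270 kg/m³, cost = 43.30 $/kg
  candidate W: σ_y = 267.0 MPa, ρ = 4504 kg/m³, cost = 18.00 $/kg
  candidate H: σ_y = 35.09 MPa, ρ = 2340 kg/m³, cost = 0.05930 $/kg
  candidate F: σ_y = 242.7 MPa, ρ = 1842 kg/m³, cost = 573.2 $/kg
  candidate Y: σ_y = 872.0 MPa, ρ = 7817 kg/m³, cost = 0.8000 $/kg
  candidate H: M = 253 kN·m per $
  candidate Y: M = 139 kN·m per $
  candidate W: M = 3.29 kN·m per $
  candidate G: M = 2.03 kN·m per $
  candidate C: M = 1.18 kN·m per $
  candidate F: M = 0.230 kN·m per $
Highest index: candidate H.

candidate H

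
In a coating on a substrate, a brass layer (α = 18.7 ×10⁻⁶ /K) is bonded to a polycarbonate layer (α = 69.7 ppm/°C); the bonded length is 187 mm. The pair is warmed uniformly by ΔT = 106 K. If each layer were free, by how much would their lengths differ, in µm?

1010 µm

Δα = |18.7 − 69.7|×10⁻⁶/K = 51.0×10⁻⁶/K.
ΔL_mismatch = Δα·L·ΔT = 51.0×10⁻⁶ × 187.0 mm × 106.0 K = 1010 µm.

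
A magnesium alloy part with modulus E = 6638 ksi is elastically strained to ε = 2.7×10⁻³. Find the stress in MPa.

E = 6638 ksi = 45.77 GPa.
σ = E·ε = 45770 MPa × 2.7×10⁻³ = 124 MPa.

124 MPa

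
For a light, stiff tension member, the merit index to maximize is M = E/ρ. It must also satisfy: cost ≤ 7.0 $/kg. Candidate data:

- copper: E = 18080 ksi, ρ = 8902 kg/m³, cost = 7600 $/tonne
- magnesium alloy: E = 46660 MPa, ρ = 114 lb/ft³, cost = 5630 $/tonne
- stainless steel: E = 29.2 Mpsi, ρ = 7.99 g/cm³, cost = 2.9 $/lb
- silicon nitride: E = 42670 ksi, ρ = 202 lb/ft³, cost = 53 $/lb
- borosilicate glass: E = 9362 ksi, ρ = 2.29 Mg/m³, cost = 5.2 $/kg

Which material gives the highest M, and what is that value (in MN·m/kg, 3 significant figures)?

Screen on constraints: cost ≤ 7.0 $/kg. Survivors: magnesium alloy, stainless steel, borosilicate glass.
After converting to SI:
  magnesium alloy: E = 46.66 GPa, ρ = 1826 kg/m³
  stainless steel: E = 201.3 GPa, ρ = 7990 kg/m³
  borosilicate glass: E = 64.55 GPa, ρ = 2290 kg/m³
  borosilicate glass: M = 28.2 MN·m/kg
  magnesium alloy: M = 25.6 MN·m/kg
  stainless steel: M = 25.2 MN·m/kg
Highest index: borosilicate glass.

borosilicate glass, M = 28.2 MN·m/kg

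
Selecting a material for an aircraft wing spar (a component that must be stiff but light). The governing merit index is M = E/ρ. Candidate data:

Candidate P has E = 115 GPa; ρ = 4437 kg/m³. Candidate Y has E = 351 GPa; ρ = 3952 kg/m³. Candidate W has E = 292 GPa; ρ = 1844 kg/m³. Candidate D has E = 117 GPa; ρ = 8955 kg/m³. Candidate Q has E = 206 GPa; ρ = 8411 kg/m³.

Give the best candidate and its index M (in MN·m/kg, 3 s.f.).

candidate W, M = 158 MN·m/kg

Computing M directly (units already consistent):
  candidate W: M = 158 MN·m/kg
  candidate Y: M = 88.8 MN·m/kg
  candidate P: M = 25.9 MN·m/kg
  candidate Q: M = 24.5 MN·m/kg
  candidate D: M = 13.1 MN·m/kg
Candidate W ranks first.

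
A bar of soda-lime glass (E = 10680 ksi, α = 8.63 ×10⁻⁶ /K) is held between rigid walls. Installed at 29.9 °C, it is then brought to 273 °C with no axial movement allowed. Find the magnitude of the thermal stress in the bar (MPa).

154 MPa

E = 10680 ksi = 73.64 GPa.
ΔT = 243.1 K. Constrained thermal stress σ = E·α·ΔT = 73.64×10³ MPa × 8.63×10⁻⁶ × 243.1 = 154 MPa (compressive).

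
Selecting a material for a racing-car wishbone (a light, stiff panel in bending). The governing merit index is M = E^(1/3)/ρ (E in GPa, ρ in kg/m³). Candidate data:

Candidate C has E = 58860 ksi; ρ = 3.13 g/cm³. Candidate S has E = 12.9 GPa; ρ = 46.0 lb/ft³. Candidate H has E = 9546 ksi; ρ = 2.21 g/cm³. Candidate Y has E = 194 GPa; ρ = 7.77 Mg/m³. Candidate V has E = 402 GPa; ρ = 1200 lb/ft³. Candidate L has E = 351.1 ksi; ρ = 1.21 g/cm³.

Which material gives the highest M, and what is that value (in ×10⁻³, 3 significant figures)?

candidate S, M = 3.18×10⁻³

After converting to SI:
  candidate C: E = 405.8 GPa, ρ = 3130 kg/m³
  candidate S: E = 12.90 GPa, ρ = 736.8 kg/m³
  candidate H: E = 65.82 GPa, ρ = 2210 kg/m³
  candidate Y: E = 194.0 GPa, ρ = 7770 kg/m³
  candidate V: E = 402.0 GPa, ρ = 19220 kg/m³
  candidate L: E = 2.421 GPa, ρ = 1210 kg/m³
  candidate S: M = 3.18×10⁻³
  candidate C: M = 2.37×10⁻³
  candidate H: M = 1.83×10⁻³
  candidate L: M = 1.11×10⁻³
  candidate Y: M = 0.745×10⁻³
  candidate V: M = 0.384×10⁻³
The maximum is for candidate S.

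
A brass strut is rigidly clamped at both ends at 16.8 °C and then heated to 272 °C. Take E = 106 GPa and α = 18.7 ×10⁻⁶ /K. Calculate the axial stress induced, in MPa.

506 MPa

ΔT = 255.2 K. Constrained thermal stress σ = E·α·ΔT = 106.0×10³ MPa × 18.7×10⁻⁶ × 255.2 = 506 MPa (compressive).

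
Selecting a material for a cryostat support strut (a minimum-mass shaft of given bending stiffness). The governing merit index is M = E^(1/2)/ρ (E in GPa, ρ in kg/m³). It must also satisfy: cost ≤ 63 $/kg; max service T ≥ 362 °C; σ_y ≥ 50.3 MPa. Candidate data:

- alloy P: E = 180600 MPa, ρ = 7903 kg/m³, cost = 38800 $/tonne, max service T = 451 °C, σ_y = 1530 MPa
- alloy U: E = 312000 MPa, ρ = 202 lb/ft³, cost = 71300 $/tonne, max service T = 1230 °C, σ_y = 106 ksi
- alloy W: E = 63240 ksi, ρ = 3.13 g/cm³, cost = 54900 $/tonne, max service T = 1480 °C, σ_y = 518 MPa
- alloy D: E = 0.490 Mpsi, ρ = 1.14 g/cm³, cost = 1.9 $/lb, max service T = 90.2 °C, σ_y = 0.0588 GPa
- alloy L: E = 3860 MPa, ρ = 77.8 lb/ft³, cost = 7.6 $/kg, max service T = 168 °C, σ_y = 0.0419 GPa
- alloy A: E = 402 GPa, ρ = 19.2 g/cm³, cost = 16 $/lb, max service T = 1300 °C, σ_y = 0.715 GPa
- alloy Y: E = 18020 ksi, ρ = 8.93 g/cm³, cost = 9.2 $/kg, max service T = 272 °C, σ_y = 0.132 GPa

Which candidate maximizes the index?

Screen on constraints: cost ≤ 63 $/kg; max service T ≥ 362 °C; σ_y ≥ 50.3 MPa. Survivors: alloy P, alloy W, alloy A.
In SI units:
  alloy P: E = 180.6 GPa, ρ = 7903 kg/m³
  alloy W: E = 436.0 GPa, ρ = 3130 kg/m³
  alloy A: E = 402.0 GPa, ρ = 19200 kg/m³
  alloy W: M = 6.67×10⁻³
  alloy P: M = 1.70×10⁻³
  alloy A: M = 1.04×10⁻³
The maximum is for alloy W.

alloy W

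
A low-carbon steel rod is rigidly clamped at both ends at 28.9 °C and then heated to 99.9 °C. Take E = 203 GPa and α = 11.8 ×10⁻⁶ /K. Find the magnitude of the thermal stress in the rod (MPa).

ΔT = 71.00 K. Constrained thermal stress σ = E·α·ΔT = 203.0×10³ MPa × 11.8×10⁻⁶ × 71.00 = 170 MPa (compressive).

170 MPa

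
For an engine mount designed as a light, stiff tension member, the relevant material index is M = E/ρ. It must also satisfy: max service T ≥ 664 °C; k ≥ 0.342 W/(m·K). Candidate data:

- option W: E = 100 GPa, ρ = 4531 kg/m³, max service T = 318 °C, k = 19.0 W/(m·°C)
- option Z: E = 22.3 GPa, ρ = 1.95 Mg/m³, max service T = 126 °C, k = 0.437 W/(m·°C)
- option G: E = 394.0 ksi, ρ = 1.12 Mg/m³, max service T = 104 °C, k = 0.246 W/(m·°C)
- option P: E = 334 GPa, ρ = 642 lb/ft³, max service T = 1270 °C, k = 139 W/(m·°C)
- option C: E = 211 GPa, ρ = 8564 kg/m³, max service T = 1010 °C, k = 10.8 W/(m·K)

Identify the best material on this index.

Screen on constraints: max service T ≥ 664 °C; k ≥ 0.342 W/(m·K). Survivors: option P, option C.
Normalizing units and computing the index:
  option P: E = 334.0 GPa, ρ = 10280 kg/m³
  option C: E = 211.0 GPa, ρ = 8564 kg/m³
  option P: M = 32.5 MN·m/kg
  option C: M = 24.6 MN·m/kg
Highest index: option P.

option P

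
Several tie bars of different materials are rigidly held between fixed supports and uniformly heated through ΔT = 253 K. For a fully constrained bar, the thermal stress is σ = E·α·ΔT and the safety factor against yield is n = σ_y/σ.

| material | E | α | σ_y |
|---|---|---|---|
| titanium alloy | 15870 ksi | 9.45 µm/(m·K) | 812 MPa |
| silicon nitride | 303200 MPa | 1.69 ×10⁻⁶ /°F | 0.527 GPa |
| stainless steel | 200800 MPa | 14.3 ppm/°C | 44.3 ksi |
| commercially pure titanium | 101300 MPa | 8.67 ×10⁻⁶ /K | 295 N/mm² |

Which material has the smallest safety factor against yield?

Converting E to GPa, α to ×10⁻⁶/K, σ_y to MPa, then σ and n for each:
  titanium alloy: E = 109.4, α = 9.45, σ_y = 812.0 → σ = 262 MPa, n = 3.10
  silicon nitride: E = 303.2, α = 3.04, σ_y = 527.0 → σ = 233 MPa, n = 2.26
  stainless steel: E = 200.8, α = 14.3, σ_y = 305.4 → σ = 726 MPa, n = 0.420
  commercially pure titanium: E = 101.3, α = 8.67, σ_y = 295.0 → σ = 222 MPa, n = 1.33
The minimum is stainless steel at n = 0.420.

stainless steel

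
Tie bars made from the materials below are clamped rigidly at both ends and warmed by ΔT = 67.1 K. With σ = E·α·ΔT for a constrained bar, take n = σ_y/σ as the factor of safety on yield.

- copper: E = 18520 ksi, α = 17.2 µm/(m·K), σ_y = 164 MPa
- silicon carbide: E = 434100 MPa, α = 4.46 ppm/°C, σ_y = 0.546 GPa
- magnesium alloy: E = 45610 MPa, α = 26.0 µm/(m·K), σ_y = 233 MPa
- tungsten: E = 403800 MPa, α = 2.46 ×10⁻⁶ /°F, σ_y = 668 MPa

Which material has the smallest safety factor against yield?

Converting E to GPa, α to ×10⁻⁶/K, σ_y to MPa, then σ and n for each:
  copper: E = 127.7, α = 17.2, σ_y = 164.0 → σ = 147 MPa, n = 1.11
  silicon carbide: E = 434.1, α = 4.46, σ_y = 546.0 → σ = 130 MPa, n = 4.20
  magnesium alloy: E = 45.61, α = 26.0, σ_y = 233.0 → σ = 79.6 MPa, n = 2.93
  tungsten: E = 403.8, α = 4.43, σ_y = 668.0 → σ = 120 MPa, n = 5.57
The minimum is copper at n = 1.11.

copper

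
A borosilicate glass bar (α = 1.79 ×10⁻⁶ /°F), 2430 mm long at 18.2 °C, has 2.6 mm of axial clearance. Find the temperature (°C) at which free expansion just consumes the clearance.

α = 1.79×10⁻⁶/°F × 9/5 = 3.22×10⁻⁶/K.
α·L₀·ΔT = 2.6 mm ⇒ ΔT = 2.6 / (3.22×10⁻⁶ × 2430.0) = 332.1 K.
T = 18.2 + 332.1 = 350.3 °C.

350 °C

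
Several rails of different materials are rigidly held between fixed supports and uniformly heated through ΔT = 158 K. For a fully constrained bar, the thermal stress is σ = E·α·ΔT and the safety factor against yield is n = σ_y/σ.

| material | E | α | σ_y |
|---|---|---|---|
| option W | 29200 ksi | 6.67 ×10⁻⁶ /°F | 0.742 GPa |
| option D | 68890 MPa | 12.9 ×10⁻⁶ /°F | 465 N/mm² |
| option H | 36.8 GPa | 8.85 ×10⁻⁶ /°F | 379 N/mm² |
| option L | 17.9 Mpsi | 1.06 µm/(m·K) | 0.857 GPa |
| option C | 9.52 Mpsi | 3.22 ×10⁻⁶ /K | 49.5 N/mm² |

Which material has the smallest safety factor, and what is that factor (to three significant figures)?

In consistent units (E in GPa, α in ×10⁻⁶/K, σ_y in MPa):
  option W: E = 201.3, α = 12.0, σ_y = 742.0 → σ = 382 MPa, n = 1.94
  option D: E = 68.89, α = 23.2, σ_y = 465.0 → σ = 253 MPa, n = 1.84
  option H: E = 36.80, α = 15.9, σ_y = 379.0 → σ = 92.6 MPa, n = 4.09
  option L: E = 123.4, α = 1.06, σ_y = 857.0 → σ = 20.7 MPa, n = 41.5
  option C: E = 65.64, α = 3.22, σ_y = 49.50 → σ = 33.4 MPa, n = 1.48
Option C has the lowest safety factor, n = 1.48.

option C, n = 1.48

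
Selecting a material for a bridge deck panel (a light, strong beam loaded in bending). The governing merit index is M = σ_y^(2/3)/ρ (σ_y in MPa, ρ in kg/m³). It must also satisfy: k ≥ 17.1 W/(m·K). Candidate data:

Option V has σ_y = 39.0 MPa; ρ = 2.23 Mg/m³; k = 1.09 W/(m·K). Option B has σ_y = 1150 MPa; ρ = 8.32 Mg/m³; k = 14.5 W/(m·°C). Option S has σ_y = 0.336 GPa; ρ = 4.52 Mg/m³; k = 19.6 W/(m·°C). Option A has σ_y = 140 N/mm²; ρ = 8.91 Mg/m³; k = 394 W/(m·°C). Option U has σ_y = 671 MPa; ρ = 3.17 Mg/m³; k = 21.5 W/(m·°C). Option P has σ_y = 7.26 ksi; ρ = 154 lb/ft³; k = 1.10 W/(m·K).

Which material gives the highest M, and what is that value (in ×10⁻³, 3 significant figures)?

Screen on constraints: k ≥ 17.1 W/(m·K). Survivors: option S, option A, option U.
Normalizing units and computing the index:
  option S: σ_y = 336.0 MPa, ρ = 4520 kg/m³
  option A: σ_y = 140.0 MPa, ρ = 8910 kg/m³
  option U: σ_y = 671.0 MPa, ρ = 3170 kg/m³
  option U: M = 24.2×10⁻³
  option S: M = 10.7×10⁻³
  option A: M = 3.03×10⁻³
The maximum is for option U.

option U, M = 24.2×10⁻³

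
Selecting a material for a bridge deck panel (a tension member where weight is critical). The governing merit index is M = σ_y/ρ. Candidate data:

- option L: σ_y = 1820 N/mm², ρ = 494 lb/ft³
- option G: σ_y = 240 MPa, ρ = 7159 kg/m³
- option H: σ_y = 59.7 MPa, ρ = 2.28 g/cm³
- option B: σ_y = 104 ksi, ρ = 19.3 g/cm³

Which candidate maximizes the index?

option L

In SI units:
  option L: σ_y = 1820 MPa, ρ = 7913 kg/m³
  option G: σ_y = 240.0 MPa, ρ = 7159 kg/m³
  option H: σ_y = 59.70 MPa, ρ = 2280 kg/m³
  option B: σ_y = 717.1 MPa, ρ = 19300 kg/m³
  option L: M = 230 kN·m/kg
  option B: M = 37.2 kN·m/kg
  option G: M = 33.5 kN·m/kg
  option H: M = 26.2 kN·m/kg
Option L has the largest M.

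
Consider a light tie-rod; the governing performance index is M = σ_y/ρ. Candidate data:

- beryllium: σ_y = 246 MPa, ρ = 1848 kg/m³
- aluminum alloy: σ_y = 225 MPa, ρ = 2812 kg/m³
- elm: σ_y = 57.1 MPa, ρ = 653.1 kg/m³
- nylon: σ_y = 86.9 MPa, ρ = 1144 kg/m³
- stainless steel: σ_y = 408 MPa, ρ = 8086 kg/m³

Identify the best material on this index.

beryllium

Computing M directly (units already consistent):
  beryllium: M = 133 kN·m/kg
  elm: M = 87.4 kN·m/kg
  aluminum alloy: M = 80.0 kN·m/kg
  nylon: M = 76.0 kN·m/kg
  stainless steel: M = 50.5 kN·m/kg
Highest index: beryllium.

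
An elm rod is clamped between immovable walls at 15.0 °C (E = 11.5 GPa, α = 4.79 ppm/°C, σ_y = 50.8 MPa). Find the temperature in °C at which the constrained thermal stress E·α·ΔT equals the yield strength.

937 °C

E·α·ΔT = 50.80 MPa ⇒ ΔT = 50.80 / (11.50×10³ × 4.79×10⁻⁶) = 922.2 K.
T = 15.0 + 922.2 = 937.2 °C.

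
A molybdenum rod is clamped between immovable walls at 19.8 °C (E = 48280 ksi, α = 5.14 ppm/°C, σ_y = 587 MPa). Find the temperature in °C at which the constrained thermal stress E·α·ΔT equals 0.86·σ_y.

E = 48280 ksi = 332.9 GPa.
E·α·ΔT = 504.8 MPa ⇒ ΔT = 504.8 / (332.9×10³ × 5.14×10⁻⁶) = 295.0 K.
T = 19.8 + 295.0 = 314.8 °C.

315 °C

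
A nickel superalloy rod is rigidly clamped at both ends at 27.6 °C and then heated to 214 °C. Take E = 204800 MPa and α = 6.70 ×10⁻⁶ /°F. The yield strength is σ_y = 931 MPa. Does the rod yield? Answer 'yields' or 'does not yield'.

does not yield

E = 204800 MPa = 204.8 GPa.
α = 6.70×10⁻⁶/°F × 9/5 = 12.1×10⁻⁶/K.
ΔT = 186.4 K. Constrained thermal stress σ = E·α·ΔT = 204.8×10³ MPa × 12.1×10⁻⁶ × 186.4 = 460 MPa (compressive).
Compare to σ_y = 931 MPa: σ < σ_y, so it does not yield.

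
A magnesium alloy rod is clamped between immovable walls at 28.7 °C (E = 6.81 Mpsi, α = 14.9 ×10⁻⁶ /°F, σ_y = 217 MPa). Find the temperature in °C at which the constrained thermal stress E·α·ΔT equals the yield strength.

201 °C

E = 6.81 Mpsi = 46.95 GPa.
α = 14.9×10⁻⁶/°F × 9/5 = 26.8×10⁻⁶/K.
E·α·ΔT = 217.0 MPa ⇒ ΔT = 217.0 / (46.95×10³ × 26.8×10⁻⁶) = 172.3 K.
T = 28.7 + 172.3 = 201.0 °C.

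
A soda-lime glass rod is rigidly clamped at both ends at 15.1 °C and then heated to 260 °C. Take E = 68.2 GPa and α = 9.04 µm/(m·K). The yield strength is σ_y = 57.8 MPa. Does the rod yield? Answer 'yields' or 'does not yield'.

yields

ΔT = 244.9 K. Constrained thermal stress σ = E·α·ΔT = 68.20×10³ MPa × 9.04×10⁻⁶ × 244.9 = 151 MPa (compressive).
Compare to σ_y = 57.8 MPa: σ ≥ σ_y, so it yields.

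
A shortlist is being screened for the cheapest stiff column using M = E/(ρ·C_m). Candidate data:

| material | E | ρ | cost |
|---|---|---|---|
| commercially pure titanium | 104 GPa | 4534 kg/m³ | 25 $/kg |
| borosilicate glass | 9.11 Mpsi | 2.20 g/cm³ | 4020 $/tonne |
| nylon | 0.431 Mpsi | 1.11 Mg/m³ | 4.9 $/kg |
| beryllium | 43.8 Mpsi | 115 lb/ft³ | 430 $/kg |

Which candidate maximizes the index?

Convert each candidate to consistent units, then evaluate M:
  commercially pure titanium: E = 104.0 GPa, ρ = 4534 kg/m³, cost = 25.00 $/kg
  borosilicate glass: E = 62.81 GPa, ρ = 2200 kg/m³, cost = 4.020 $/kg
  nylon: E = 2.972 GPa, ρ = 1110 kg/m³, cost = 4.900 $/kg
  beryllium: E = 302.0 GPa, ρ = 1842 kg/m³, cost = 430.0 $/kg
  borosilicate glass: M = 7.10 MN·m per $
  commercially pure titanium: M = 0.918 MN·m per $
  nylon: M = 0.546 MN·m per $
  beryllium: M = 0.381 MN·m per $
Borosilicate glass has the largest M.

borosilicate glass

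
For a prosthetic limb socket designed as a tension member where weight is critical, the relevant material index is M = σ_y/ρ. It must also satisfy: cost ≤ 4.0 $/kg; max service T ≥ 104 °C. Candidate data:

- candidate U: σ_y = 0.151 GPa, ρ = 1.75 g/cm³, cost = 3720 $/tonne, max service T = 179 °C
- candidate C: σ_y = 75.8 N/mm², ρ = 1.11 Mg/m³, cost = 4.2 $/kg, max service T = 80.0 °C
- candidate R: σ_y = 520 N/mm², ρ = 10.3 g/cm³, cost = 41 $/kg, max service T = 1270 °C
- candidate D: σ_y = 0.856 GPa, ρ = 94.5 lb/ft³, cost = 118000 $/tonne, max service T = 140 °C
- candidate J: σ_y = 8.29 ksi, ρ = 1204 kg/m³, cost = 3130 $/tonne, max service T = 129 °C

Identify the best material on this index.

candidate U

Screen on constraints: cost ≤ 4.0 $/kg; max service T ≥ 104 °C. Survivors: candidate U, candidate J.
Putting every candidate on a common basis:
  candidate U: σ_y = 151.0 MPa, ρ = 1750 kg/m³
  candidate J: σ_y = 57.16 MPa, ρ = 1204 kg/m³
  candidate U: M = 86.3 kN·m/kg
  candidate J: M = 47.5 kN·m/kg
Candidate U has the largest M.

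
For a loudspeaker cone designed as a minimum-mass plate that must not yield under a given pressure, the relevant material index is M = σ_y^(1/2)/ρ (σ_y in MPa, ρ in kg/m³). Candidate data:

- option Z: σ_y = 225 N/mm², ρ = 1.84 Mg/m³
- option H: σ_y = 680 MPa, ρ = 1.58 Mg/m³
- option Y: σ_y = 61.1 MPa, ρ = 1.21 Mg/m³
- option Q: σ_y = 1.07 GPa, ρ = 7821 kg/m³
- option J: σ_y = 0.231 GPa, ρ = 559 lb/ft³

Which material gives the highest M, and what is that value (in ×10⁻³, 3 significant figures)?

option H, M = 16.5×10⁻³

Normalizing units and computing the index:
  option Z: σ_y = 225.0 MPa, ρ = 1840 kg/m³
  option H: σ_y = 680.0 MPa, ρ = 1580 kg/m³
  option Y: σ_y = 61.10 MPa, ρ = 1210 kg/m³
  option Q: σ_y = 1070 MPa, ρ = 7821 kg/m³
  option J: σ_y = 231.0 MPa, ρ = 8954 kg/m³
  option H: M = 16.5×10⁻³
  option Z: M = 8.15×10⁻³
  option Y: M = 6.46×10⁻³
  option Q: M = 4.18×10⁻³
  option J: M = 1.70×10⁻³
The maximum is for option H.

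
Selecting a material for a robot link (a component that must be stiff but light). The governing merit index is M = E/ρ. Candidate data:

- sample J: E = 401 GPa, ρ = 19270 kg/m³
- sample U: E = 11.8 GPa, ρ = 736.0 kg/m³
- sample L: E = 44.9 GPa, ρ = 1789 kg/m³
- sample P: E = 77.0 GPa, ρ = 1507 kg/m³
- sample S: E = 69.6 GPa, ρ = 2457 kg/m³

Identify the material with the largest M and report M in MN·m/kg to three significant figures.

sample P, M = 51.1 MN·m/kg

Computing M directly (units already consistent):
  sample P: M = 51.1 MN·m/kg
  sample S: M = 28.3 MN·m/kg
  sample L: M = 25.1 MN·m/kg
  sample J: M = 20.8 MN·m/kg
  sample U: M = 16.0 MN·m/kg
Sample P has the largest M.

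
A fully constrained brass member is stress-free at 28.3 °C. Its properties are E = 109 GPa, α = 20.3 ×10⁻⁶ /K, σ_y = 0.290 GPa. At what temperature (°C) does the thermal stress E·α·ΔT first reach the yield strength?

σ_y = 0.290 GPa = 290.0 MPa.
E·α·ΔT = 290.0 MPa ⇒ ΔT = 290.0 / (109.0×10³ × 20.3×10⁻⁶) = 131.1 K.
T = 28.3 + 131.1 = 159.4 °C.

159 °C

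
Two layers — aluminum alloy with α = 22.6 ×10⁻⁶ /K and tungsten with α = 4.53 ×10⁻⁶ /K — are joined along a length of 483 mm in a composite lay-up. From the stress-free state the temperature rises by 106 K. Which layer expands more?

α(aluminum alloy) = 22.6×10⁻⁶/K vs α(tungsten) = 4.53×10⁻⁶/K.
Higher α expands more for the same ΔT: aluminum alloy.

aluminum alloy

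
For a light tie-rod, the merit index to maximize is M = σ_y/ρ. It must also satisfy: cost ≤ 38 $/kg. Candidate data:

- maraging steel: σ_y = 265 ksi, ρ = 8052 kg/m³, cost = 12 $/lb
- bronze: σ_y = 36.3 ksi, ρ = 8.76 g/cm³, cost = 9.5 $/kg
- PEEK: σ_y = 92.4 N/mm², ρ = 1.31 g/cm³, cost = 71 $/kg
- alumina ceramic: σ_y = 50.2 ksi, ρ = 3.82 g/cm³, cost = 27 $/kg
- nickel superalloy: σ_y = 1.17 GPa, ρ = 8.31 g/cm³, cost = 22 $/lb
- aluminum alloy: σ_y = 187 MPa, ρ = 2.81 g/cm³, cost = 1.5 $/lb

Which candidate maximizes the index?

Screen on constraints: cost ≤ 38 $/kg. Survivors: maraging steel, bronze, alumina ceramic, aluminum alloy.
In SI units:
  maraging steel: σ_y = 1827 MPa, ρ = 8052 kg/m³
  bronze: σ_y = 250.3 MPa, ρ = 8760 kg/m³
  alumina ceramic: σ_y = 346.1 MPa, ρ = 3820 kg/m³
  aluminum alloy: σ_y = 187.0 MPa, ρ = 2810 kg/m³
  maraging steel: M = 227 kN·m/kg
  alumina ceramic: M = 90.6 kN·m/kg
  aluminum alloy: M = 66.5 kN·m/kg
  bronze: M = 28.6 kN·m/kg
Maraging steel has the largest M.

maraging steel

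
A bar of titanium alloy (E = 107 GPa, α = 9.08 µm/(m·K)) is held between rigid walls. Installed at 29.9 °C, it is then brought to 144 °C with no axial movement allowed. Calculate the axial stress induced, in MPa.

111 MPa

ΔT = 114.1 K. Constrained thermal stress σ = E·α·ΔT = 107.0×10³ MPa × 9.08×10⁻⁶ × 114.1 = 111 MPa (compressive).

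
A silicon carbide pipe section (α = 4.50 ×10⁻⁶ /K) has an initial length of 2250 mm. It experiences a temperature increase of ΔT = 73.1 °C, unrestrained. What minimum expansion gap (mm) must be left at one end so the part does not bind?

0.740 mm

ΔL = α·L₀·ΔT = 4.50×10⁻⁶ × 2250 mm × 73.10 K = 0.740 mm.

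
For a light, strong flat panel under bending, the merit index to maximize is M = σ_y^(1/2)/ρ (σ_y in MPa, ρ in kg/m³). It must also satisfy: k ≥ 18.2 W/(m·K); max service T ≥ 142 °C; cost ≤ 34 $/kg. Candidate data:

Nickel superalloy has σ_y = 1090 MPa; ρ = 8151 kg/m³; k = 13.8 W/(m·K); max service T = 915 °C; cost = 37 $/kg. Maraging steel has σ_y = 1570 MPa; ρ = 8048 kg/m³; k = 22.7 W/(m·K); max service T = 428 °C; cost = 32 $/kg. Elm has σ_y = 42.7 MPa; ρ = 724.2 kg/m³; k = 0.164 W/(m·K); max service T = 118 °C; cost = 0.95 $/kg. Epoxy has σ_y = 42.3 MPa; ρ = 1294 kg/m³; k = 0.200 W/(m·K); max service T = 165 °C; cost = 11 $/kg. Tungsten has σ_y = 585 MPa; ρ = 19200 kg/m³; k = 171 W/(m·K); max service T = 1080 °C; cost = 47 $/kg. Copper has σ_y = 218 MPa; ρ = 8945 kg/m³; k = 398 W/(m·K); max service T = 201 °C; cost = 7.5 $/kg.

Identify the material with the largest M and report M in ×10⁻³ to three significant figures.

maraging steel, M = 4.92×10⁻³

Screen on constraints: k ≥ 18.2 W/(m·K); max service T ≥ 142 °C; cost ≤ 34 $/kg. Survivors: maraging steel, copper.
Computing M directly (units already consistent):
  maraging steel: M = 4.92×10⁻³
  copper: M = 1.65×10⁻³
Maraging steel ranks first.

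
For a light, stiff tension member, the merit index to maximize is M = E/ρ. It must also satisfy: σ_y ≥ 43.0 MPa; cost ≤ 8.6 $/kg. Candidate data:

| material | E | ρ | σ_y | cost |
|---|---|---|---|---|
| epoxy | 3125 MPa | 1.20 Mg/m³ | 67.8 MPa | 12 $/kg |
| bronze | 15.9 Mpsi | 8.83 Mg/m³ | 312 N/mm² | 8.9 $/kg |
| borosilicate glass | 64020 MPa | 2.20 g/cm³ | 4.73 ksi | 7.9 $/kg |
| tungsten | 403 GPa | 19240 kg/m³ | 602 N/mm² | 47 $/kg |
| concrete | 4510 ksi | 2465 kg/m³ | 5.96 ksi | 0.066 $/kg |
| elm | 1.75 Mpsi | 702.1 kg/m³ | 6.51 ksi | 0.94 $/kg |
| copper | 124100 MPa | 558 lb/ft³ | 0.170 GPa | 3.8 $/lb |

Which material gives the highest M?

Screen on constraints: σ_y ≥ 43.0 MPa; cost ≤ 8.6 $/kg. Survivors: elm, copper.
Putting every candidate on a common basis:
  elm: E = 12.07 GPa, ρ = 702.1 kg/m³
  copper: E = 124.1 GPa, ρ = 8938 kg/m³
  elm: M = 17.2 MN·m/kg
  copper: M = 13.9 MN·m/kg
Elm has the largest M.

elm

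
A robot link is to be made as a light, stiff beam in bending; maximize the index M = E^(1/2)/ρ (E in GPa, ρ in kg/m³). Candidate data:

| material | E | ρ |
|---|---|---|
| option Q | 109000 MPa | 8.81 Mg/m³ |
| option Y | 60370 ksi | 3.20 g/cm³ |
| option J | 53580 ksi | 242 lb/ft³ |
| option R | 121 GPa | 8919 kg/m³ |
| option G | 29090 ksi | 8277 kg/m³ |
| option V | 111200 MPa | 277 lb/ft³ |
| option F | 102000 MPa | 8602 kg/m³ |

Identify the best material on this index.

After converting to SI:
  option Q: E = 109.0 GPa, ρ = 8810 kg/m³
  option Y: E = 416.2 GPa, ρ = 3200 kg/m³
  option J: E = 369.4 GPa, ρ = 3876 kg/m³
  option R: E = 121.0 GPa, ρ = 8919 kg/m³
  option G: E = 200.6 GPa, ρ = 8277 kg/m³
  option V: E = 111.2 GPa, ρ = 4437 kg/m³
  option F: E = 102.0 GPa, ρ = 8602 kg/m³
  option Y: M = 6.38×10⁻³
  option J: M = 4.96×10⁻³
  option V: M = 2.38×10⁻³
  option G: M = 1.71×10⁻³
  option R: M = 1.23×10⁻³
  option Q: M = 1.19×10⁻³
  option F: M = 1.17×10⁻³
Option Y ranks first.

option Y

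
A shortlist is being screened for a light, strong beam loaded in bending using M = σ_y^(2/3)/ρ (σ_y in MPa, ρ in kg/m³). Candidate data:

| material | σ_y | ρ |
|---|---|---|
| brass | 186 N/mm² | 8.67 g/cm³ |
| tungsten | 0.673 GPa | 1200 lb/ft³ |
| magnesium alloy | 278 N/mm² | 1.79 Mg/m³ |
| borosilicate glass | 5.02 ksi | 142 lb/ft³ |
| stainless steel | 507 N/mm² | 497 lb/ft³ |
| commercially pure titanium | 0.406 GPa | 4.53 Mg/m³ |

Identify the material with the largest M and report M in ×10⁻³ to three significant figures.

After converting to SI:
  brass: σ_y = 186.0 MPa, ρ = 8670 kg/m³
  tungsten: σ_y = 673.0 MPa, ρ = 19220 kg/m³
  magnesium alloy: σ_y = 278.0 MPa, ρ = 1790 kg/m³
  borosilicate glass: σ_y = 34.61 MPa, ρ = 2275 kg/m³
  stainless steel: σ_y = 507.0 MPa, ρ = 7961 kg/m³
  commercially pure titanium: σ_y = 406.0 MPa, ρ = 4530 kg/m³
  magnesium alloy: M = 23.8×10⁻³
  commercially pure titanium: M = 12.1×10⁻³
  stainless steel: M = 7.99×10⁻³
  borosilicate glass: M = 4.67×10⁻³
  tungsten: M = 4.00×10⁻³
  brass: M = 3.76×10⁻³
Magnesium alloy ranks first.

magnesium alloy, M = 23.8×10⁻³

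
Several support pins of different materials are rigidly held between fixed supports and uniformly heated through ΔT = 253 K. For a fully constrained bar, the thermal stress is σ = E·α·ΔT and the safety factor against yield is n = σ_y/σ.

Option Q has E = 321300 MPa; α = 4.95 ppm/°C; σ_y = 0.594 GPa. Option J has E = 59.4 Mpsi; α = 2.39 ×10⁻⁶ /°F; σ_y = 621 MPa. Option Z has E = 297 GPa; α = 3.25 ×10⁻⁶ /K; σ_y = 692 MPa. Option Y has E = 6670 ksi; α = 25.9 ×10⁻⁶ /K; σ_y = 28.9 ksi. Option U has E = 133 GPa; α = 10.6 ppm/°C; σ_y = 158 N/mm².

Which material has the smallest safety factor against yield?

Per material, after unit conversion:
  option Q: E = 321.3, α = 4.95, σ_y = 594.0 → σ = 402 MPa, n = 1.48
  option J: E = 409.5, α = 4.30, σ_y = 621.0 → σ = 446 MPa, n = 1.39
  option Z: E = 297.0, α = 3.25, σ_y = 692.0 → σ = 244 MPa, n = 2.83
  option Y: E = 45.99, α = 25.9, σ_y = 199.3 → σ = 301 MPa, n = 0.661
  option U: E = 133.0, α = 10.6, σ_y = 158.0 → σ = 357 MPa, n = 0.443
Option U has the lowest safety factor, n = 0.443.

option U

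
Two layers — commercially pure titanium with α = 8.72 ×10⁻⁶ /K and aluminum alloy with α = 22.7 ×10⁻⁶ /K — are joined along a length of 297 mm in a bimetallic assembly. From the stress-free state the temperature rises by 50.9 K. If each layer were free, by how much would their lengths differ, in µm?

211 µm

Δα = |8.72 − 22.7|×10⁻⁶/K = 14.0×10⁻⁶/K.
ΔL_mismatch = Δα·L·ΔT = 14.0×10⁻⁶ × 297.0 mm × 50.9 K = 211 µm.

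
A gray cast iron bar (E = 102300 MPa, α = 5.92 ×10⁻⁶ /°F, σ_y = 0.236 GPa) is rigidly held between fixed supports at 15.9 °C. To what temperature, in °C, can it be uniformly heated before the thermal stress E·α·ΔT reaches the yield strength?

E = 102300 MPa = 102.3 GPa.
α = 5.92×10⁻⁶/°F × 9/5 = 10.7×10⁻⁶/K.
σ_y = 0.236 GPa = 236.0 MPa.
E·α·ΔT = 236.0 MPa ⇒ ΔT = 236.0 / (102.3×10³ × 10.7×10⁻⁶) = 216.5 K.
T = 15.9 + 216.5 = 232.4 °C.

232 °C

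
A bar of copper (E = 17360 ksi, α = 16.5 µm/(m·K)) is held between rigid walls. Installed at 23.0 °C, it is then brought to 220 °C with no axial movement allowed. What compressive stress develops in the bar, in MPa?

E = 17360 ksi = 119.7 GPa.
ΔT = 197.0 K. Constrained thermal stress σ = E·α·ΔT = 119.7×10³ MPa × 16.5×10⁻⁶ × 197.0 = 389 MPa (compressive).

389 MPa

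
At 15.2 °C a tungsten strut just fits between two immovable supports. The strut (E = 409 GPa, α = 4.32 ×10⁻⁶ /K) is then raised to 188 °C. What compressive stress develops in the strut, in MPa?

ΔT = 172.8 K. Constrained thermal stress σ = E·α·ΔT = 409.0×10³ MPa × 4.32×10⁻⁶ × 172.8 = 305 MPa (compressive).

305 MPa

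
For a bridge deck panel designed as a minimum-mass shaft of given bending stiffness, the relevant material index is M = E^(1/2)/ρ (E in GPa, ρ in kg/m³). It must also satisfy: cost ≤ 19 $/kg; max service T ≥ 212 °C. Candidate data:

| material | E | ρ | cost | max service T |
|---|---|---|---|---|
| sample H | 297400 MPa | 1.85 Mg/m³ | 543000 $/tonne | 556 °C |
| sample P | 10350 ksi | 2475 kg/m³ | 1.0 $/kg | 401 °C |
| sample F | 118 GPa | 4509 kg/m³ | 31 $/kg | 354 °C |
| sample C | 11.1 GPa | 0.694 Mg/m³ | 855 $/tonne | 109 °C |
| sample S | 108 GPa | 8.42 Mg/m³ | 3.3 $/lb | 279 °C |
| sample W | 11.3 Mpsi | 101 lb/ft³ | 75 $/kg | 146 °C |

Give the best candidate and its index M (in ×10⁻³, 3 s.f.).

sample P, M = 3.41×10⁻³

Screen on constraints: cost ≤ 19 $/kg; max service T ≥ 212 °C. Survivors: sample P, sample S.
Convert each candidate to consistent units, then evaluate M:
  sample P: E = 71.36 GPa, ρ = 2475 kg/m³
  sample S: E = 108.0 GPa, ρ = 8420 kg/m³
  sample P: M = 3.41×10⁻³
  sample S: M = 1.23×10⁻³
Sample P ranks first.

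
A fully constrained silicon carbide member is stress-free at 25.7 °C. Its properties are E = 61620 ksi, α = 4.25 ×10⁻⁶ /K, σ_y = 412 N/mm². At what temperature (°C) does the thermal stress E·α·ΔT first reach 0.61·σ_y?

165 °C

E = 61620 ksi = 424.9 GPa.
σ_y = 412 N/mm² = 412.0 MPa.
E·α·ΔT = 251.3 MPa ⇒ ΔT = 251.3 / (424.9×10³ × 4.25×10⁻⁶) = 139.2 K.
T = 25.7 + 139.2 = 164.9 °C.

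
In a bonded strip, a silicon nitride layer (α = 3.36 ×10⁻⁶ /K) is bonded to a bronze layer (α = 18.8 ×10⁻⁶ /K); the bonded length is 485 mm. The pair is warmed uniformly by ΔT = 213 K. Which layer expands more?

α(silicon nitride) = 3.36×10⁻⁶/K vs α(bronze) = 18.8×10⁻⁶/K.
Higher α expands more for the same ΔT: bronze.

bronze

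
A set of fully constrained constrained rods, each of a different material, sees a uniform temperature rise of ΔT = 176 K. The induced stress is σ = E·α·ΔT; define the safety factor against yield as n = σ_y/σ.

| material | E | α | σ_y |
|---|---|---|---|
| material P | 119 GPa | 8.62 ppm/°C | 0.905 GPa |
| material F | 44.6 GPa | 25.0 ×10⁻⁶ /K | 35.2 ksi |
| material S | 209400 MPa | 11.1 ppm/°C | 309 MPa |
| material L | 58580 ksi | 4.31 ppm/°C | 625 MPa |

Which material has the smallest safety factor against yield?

In consistent units (E in GPa, α in ×10⁻⁶/K, σ_y in MPa):
  material P: E = 119.0, α = 8.62, σ_y = 905.0 → σ = 181 MPa, n = 5.01
  material F: E = 44.60, α = 25.0, σ_y = 242.7 → σ = 196 MPa, n = 1.24
  material S: E = 209.4, α = 11.1, σ_y = 309.0 → σ = 409 MPa, n = 0.755
  material L: E = 403.9, α = 4.31, σ_y = 625.0 → σ = 306 MPa, n = 2.04
The minimum is material S at n = 0.755.

material S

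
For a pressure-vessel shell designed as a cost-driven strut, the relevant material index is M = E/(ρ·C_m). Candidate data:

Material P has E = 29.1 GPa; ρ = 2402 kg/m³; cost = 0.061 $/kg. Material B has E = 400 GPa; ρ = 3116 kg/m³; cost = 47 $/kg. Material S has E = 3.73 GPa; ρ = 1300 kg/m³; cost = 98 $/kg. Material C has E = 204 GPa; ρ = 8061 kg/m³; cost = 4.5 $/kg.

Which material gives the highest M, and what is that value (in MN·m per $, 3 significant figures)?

Evaluate M for each candidate:
  material P: M = 199 MN·m per $
  material C: M = 5.62 MN·m per $
  material B: M = 2.73 MN·m per $
  material S: M = 0.0293 MN·m per $
Material P ranks first.

material P, M = 199 MN·m per $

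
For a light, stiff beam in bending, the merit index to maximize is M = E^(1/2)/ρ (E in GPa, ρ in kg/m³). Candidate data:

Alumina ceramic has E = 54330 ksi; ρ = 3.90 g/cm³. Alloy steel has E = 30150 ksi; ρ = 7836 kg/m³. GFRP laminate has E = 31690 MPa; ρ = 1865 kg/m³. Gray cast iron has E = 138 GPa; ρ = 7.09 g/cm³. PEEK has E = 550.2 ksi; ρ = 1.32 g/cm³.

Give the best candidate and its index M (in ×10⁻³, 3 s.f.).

Convert each candidate to consistent units, then evaluate M:
  alumina ceramic: E = 374.6 GPa, ρ = 3900 kg/m³
  alloy steel: E = 207.9 GPa, ρ = 7836 kg/m³
  GFRP laminate: E = 31.69 GPa, ρ = 1865 kg/m³
  gray cast iron: E = 138.0 GPa, ρ = 7090 kg/m³
  PEEK: E = 3.793 GPa, ρ = 1320 kg/m³
  alumina ceramic: M = 4.96×10⁻³
  GFRP laminate: M = 3.02×10⁻³
  alloy steel: M = 1.84×10⁻³
  gray cast iron: M = 1.66×10⁻³
  PEEK: M = 1.48×10⁻³
Highest index: alumina ceramic.

alumina ceramic, M = 4.96×10⁻³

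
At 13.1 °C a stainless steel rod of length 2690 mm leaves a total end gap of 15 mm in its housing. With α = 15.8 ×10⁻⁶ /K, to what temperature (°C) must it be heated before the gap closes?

α·L₀·ΔT = 15.0 mm ⇒ ΔT = 15.0 / (15.8×10⁻⁶ × 2690.0) = 352.9 K.
T = 13.1 + 352.9 = 366.0 °C.

366 °C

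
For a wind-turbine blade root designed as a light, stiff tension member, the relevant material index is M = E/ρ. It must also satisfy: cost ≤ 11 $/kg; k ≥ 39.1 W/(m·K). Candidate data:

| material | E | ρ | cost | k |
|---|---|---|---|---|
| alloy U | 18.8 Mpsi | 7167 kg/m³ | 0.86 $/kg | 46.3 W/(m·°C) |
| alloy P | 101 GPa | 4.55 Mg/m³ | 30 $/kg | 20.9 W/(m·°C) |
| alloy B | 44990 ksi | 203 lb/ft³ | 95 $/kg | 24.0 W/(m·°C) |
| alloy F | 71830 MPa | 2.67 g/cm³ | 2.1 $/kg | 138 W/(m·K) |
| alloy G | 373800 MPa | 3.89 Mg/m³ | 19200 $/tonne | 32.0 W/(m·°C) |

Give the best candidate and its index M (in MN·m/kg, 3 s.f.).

alloy F, M = 26.9 MN·m/kg

Screen on constraints: cost ≤ 11 $/kg; k ≥ 39.1 W/(m·K). Survivors: alloy U, alloy F.
In SI units:
  alloy U: E = 129.6 GPa, ρ = 7167 kg/m³
  alloy F: E = 71.83 GPa, ρ = 2670 kg/m³
  alloy F: M = 26.9 MN·m/kg
  alloy U: M = 18.1 MN·m/kg
The maximum is for alloy F.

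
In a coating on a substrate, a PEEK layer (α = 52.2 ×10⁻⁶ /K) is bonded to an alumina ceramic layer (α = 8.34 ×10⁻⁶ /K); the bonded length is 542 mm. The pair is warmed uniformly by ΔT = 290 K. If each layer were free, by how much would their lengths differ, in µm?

6890 µm

Δα = |52.2 − 8.34|×10⁻⁶/K = 43.9×10⁻⁶/K.
ΔL_mismatch = Δα·L·ΔT = 43.9×10⁻⁶ × 542.0 mm × 290.0 K = 6890 µm.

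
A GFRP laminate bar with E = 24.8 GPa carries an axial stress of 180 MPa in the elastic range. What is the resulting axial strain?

ε = σ/E = 180 / 24800 = 7.26×10⁻³.

7.26×10⁻³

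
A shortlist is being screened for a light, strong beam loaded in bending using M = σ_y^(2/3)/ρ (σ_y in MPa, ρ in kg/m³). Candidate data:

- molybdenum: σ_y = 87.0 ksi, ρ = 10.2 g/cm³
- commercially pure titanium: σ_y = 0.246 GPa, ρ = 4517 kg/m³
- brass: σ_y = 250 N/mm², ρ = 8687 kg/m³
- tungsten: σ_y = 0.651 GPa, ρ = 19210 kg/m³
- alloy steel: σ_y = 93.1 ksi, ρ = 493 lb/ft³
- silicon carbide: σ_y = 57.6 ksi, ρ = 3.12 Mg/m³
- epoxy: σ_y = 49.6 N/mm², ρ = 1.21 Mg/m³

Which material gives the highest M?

Convert each candidate to consistent units, then evaluate M:
  molybdenum: σ_y = 599.8 MPa, ρ = 10200 kg/m³
  commercially pure titanium: σ_y = 246.0 MPa, ρ = 4517 kg/m³
  brass: σ_y = 250.0 MPa, ρ = 8687 kg/m³
  tungsten: σ_y = 651.0 MPa, ρ = 19210 kg/m³
  alloy steel: σ_y = 641.9 MPa, ρ = 7897 kg/m³
  silicon carbide: σ_y = 397.1 MPa, ρ = 3120 kg/m³
  epoxy: σ_y = 49.60 MPa, ρ = 1210 kg/m³
  silicon carbide: M = 17.3×10⁻³
  epoxy: M = 11.2×10⁻³
  alloy steel: M = 9.42×10⁻³
  commercially pure titanium: M = 8.69×10⁻³
  molybdenum: M = 6.97×10⁻³
  brass: M = 4.57×10⁻³
  tungsten: M = 3.91×10⁻³
Highest index: silicon carbide.

silicon carbide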